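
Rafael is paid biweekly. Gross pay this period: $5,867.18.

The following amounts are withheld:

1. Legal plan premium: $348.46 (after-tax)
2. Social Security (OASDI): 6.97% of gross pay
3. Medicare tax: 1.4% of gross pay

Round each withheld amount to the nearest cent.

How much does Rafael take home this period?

$5,027.64

Social Security (OASDI): $5,867.18 × 0.0697 = $408.94
Medicare tax: $5,867.18 × 0.014 = $82.14
Legal plan premium: $348.46
Total deductions = $408.94 + $82.14 + $348.46 = $839.54
Net pay = $5,867.18 − $839.54 = $5,027.64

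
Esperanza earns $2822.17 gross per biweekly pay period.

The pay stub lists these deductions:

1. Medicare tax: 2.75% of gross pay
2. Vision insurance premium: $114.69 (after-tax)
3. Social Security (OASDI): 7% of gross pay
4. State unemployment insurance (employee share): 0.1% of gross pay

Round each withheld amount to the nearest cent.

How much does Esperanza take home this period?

State unemployment insurance (employee share): $2822.17 × 0.001 = $2.82
Social Security (OASDI): $2822.17 × 0.07 = $197.55
Medicare tax: $2822.17 × 0.0275 = $77.61
Vision insurance premium: $114.69
Total deductions = $2.82 + $197.55 + $77.61 + $114.69 = $392.67
Net pay = $2822.17 − $392.67 = $2429.50

$2429.50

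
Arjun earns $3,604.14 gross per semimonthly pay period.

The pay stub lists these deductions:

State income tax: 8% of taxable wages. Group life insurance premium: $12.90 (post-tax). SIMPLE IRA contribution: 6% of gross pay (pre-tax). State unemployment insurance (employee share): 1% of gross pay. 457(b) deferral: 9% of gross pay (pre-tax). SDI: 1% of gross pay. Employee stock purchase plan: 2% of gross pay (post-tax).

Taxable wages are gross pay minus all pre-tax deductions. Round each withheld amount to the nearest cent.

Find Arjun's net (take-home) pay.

$2,661.38

457(b) deferral: $3,604.14 × 0.09 = $324.37
SIMPLE IRA contribution: $3,604.14 × 0.06 = $216.25
Pre-tax total = $324.37 + $216.25 = $540.62
Taxable wages = $3,604.14 − $540.62 = $3,063.52
State income tax: $3,063.52 × 0.08 = $245.08
State unemployment insurance (employee share): $3,604.14 × 0.01 = $36.04
SDI: $3,604.14 × 0.01 = $36.04
Employee stock purchase plan: $3,604.14 × 0.02 = $72.08
Group life insurance premium: $12.90
Total deductions = $324.37 + $216.25 + $245.08 + $36.04 + $36.04 + $72.08 + $12.90 = $942.76
Net pay = $3,604.14 − $942.76 = $2,661.38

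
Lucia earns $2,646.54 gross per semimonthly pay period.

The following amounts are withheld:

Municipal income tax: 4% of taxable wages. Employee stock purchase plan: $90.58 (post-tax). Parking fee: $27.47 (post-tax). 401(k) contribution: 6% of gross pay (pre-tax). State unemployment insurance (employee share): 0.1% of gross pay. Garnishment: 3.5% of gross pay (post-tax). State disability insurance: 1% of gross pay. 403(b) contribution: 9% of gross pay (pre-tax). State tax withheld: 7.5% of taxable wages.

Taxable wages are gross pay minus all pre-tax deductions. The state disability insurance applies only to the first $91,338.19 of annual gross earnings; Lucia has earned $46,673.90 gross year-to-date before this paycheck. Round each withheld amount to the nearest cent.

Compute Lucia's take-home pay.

$1,751.06

401(k) contribution: $2,646.54 × 0.06 = $158.79
403(b) contribution: $2,646.54 × 0.09 = $238.19
Pre-tax total = $158.79 + $238.19 = $396.98
Taxable wages = $2,646.54 − $396.98 = $2,249.56
Municipal income tax: $2,249.56 × 0.04 = $89.98
State tax withheld: $2,249.56 × 0.075 = $168.72
State disability insurance: cap not yet reached, full $2,646.54 is subject → $2,646.54 × 0.01 = $26.47
State unemployment insurance (employee share): $2,646.54 × 0.001 = $2.65
Employee stock purchase plan: $90.58
Parking fee: $27.47
Garnishment: $2,646.54 × 0.035 = $92.63
Total deductions = $158.79 + $238.19 + $89.98 + $168.72 + $26.47 + $2.65 + $90.58 + $27.47 + $92.63 = $895.48
Net pay = $2,646.54 − $895.48 = $1,751.06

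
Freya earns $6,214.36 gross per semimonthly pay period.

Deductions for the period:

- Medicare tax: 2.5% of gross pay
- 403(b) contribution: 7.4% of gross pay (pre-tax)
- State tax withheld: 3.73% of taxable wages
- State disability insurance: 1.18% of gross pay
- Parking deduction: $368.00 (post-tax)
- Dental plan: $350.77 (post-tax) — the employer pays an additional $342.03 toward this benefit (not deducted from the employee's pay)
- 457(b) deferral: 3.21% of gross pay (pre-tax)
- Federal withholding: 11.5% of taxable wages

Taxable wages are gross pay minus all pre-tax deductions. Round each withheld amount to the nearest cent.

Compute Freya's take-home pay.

457(b) deferral: $6,214.36 × 0.0321 = $199.48
403(b) contribution: $6,214.36 × 0.074 = $459.86
Pre-tax total = $199.48 + $459.86 = $659.34
Taxable wages = $6,214.36 − $659.34 = $5,555.02
State tax withheld: $5,555.02 × 0.0373 = $207.20
Federal withholding: $5,555.02 × 0.115 = $638.83
State disability insurance: $6,214.36 × 0.0118 = $73.33
Medicare tax: $6,214.36 × 0.025 = $155.36
Parking deduction: $368.00
Dental plan: $350.77
(Employer's $342.03 toward dental plan is not withheld from the employee.)
Total deductions = $199.48 + $459.86 + $207.20 + $638.83 + $73.33 + $155.36 + $368.00 + $350.77 = $2,452.83
Net pay = $6,214.36 − $2,452.83 = $3,761.53

$3,761.53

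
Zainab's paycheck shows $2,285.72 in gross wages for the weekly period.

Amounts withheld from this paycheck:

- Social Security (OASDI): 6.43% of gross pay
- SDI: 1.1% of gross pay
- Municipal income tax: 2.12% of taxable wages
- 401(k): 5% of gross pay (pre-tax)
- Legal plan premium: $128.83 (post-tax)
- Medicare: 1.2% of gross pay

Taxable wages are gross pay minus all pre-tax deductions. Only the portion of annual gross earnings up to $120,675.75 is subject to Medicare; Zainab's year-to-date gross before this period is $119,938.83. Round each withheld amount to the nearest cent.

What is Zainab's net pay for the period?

$1,815.62

401(k): $2,285.72 × 0.05 = $114.29
Taxable wages = $2,285.72 − $114.29 = $2,171.43
Municipal income tax: $2,171.43 × 0.0212 = $46.03
Medicare: only $120,675.75 − $119,938.83 = $736.92 of this check is subject → $736.92 × 0.012 = $8.84
Social Security (OASDI): $2,285.72 × 0.0643 = $146.97
SDI: $2,285.72 × 0.011 = $25.14
Legal plan premium: $128.83
Total deductions = $114.29 + $46.03 + $8.84 + $146.97 + $25.14 + $128.83 = $470.10
Net pay = $2,285.72 − $470.10 = $1,815.62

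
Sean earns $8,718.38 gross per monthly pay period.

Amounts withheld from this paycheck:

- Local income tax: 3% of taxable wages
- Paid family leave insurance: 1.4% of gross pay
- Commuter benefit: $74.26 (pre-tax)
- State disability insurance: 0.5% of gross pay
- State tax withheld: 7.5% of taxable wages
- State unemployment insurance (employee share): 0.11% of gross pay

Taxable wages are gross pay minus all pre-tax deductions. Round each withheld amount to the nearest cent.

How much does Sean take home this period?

$7,561.25

Commuter benefit: $74.26
Taxable wages = $8,718.38 − $74.26 = $8,644.12
Local income tax: $8,644.12 × 0.03 = $259.32
State tax withheld: $8,644.12 × 0.075 = $648.31
Paid family leave insurance: $8,718.38 × 0.014 = $122.06
State unemployment insurance (employee share): $8,718.38 × 0.0011 = $9.59
State disability insurance: $8,718.38 × 0.005 = $43.59
Total deductions = $74.26 + $259.32 + $648.31 + $122.06 + $9.59 + $43.59 = $1,157.13
Net pay = $8,718.38 − $1,157.13 = $7,561.25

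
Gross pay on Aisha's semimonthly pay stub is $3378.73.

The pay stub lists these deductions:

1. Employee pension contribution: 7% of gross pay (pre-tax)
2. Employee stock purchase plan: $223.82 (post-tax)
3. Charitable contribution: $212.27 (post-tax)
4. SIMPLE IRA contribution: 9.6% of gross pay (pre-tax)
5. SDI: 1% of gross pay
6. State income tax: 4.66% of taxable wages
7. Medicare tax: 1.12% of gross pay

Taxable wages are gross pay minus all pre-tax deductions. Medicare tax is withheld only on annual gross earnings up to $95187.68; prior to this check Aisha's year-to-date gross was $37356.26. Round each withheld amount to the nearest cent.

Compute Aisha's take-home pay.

$2178.83

Employee pension contribution: $3378.73 × 0.07 = $236.51
SIMPLE IRA contribution: $3378.73 × 0.096 = $324.36
Pre-tax total = $236.51 + $324.36 = $560.87
Taxable wages = $3378.73 − $560.87 = $2817.86
State income tax: $2817.86 × 0.0466 = $131.31
SDI: $3378.73 × 0.01 = $33.79
Medicare tax: cap not yet reached, full $3378.73 is subject → $3378.73 × 0.0112 = $37.84
Charitable contribution: $212.27
Employee stock purchase plan: $223.82
Total deductions = $236.51 + $324.36 + $131.31 + $33.79 + $37.84 + $212.27 + $223.82 = $1199.90
Net pay = $3378.73 − $1199.90 = $2178.83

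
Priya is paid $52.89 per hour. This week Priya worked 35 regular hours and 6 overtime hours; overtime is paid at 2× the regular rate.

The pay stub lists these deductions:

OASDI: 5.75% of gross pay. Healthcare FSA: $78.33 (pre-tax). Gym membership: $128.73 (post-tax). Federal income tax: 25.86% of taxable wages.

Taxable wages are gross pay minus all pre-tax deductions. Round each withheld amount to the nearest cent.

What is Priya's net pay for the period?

Regular pay: 35 × $52.89 = $1,851.15
Overtime pay: 6 × $52.89 × 2 = $634.68
Gross pay = $1,851.15 + $634.68 = $2,485.83
Healthcare FSA: $78.33
Taxable wages = $2,485.83 − $78.33 = $2,407.50
Federal income tax: $2,407.50 × 0.2586 = $622.58
OASDI: $2,485.83 × 0.0575 = $142.94
Gym membership: $128.73
Total deductions = $78.33 + $622.58 + $142.94 + $128.73 = $972.58
Net pay = $2,485.83 − $972.58 = $1,513.25

$1,513.25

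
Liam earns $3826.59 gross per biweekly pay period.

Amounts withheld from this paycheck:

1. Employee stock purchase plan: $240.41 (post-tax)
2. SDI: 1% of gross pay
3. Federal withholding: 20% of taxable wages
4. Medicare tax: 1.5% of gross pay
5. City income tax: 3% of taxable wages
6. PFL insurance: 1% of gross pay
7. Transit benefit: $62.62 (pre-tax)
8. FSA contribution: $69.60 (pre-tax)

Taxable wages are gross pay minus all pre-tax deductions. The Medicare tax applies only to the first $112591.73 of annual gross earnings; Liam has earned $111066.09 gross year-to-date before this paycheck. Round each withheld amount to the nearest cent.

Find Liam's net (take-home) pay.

$2504.84

Transit benefit: $62.62
FSA contribution: $69.60
Pre-tax total = $62.62 + $69.60 = $132.22
Taxable wages = $3826.59 − $132.22 = $3694.37
Federal withholding: $3694.37 × 0.2 = $738.87
City income tax: $3694.37 × 0.03 = $110.83
Medicare tax: only $112591.73 − $111066.09 = $1525.64 of this check is subject → $1525.64 × 0.015 = $22.88
SDI: $3826.59 × 0.01 = $38.27
PFL insurance: $3826.59 × 0.01 = $38.27
Employee stock purchase plan: $240.41
Total deductions = $62.62 + $69.60 + $738.87 + $110.83 + $22.88 + $38.27 + $38.27 + $240.41 = $1321.75
Net pay = $3826.59 − $1321.75 = $2504.84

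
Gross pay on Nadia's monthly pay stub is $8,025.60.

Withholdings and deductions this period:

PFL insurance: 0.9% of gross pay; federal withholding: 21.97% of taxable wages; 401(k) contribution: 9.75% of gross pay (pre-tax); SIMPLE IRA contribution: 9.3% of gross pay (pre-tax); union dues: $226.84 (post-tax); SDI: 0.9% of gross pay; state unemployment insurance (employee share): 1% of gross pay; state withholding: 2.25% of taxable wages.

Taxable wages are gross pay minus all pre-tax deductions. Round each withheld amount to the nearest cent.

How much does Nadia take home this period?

$4,471.65

401(k) contribution: $8,025.60 × 0.0975 = $782.50
SIMPLE IRA contribution: $8,025.60 × 0.093 = $746.38
Pre-tax total = $782.50 + $746.38 = $1,528.88
Taxable wages = $8,025.60 − $1,528.88 = $6,496.72
State withholding: $6,496.72 × 0.0225 = $146.18
Federal withholding: $6,496.72 × 0.2197 = $1,427.33
SDI: $8,025.60 × 0.009 = $72.23
PFL insurance: $8,025.60 × 0.009 = $72.23
State unemployment insurance (employee share): $8,025.60 × 0.01 = $80.26
Union dues: $226.84
Total deductions = $782.50 + $746.38 + $146.18 + $1,427.33 + $72.23 + $72.23 + $80.26 + $226.84 = $3,553.95
Net pay = $8,025.60 − $3,553.95 = $4,471.65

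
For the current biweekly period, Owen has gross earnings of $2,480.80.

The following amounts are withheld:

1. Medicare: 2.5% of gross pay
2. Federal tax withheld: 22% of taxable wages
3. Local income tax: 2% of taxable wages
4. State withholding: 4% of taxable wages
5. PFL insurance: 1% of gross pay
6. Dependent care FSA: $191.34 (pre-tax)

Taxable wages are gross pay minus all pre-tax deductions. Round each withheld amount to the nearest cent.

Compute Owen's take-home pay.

$1,561.58

Dependent care FSA: $191.34
Taxable wages = $2,480.80 − $191.34 = $2,289.46
Local income tax: $2,289.46 × 0.02 = $45.79
State withholding: $2,289.46 × 0.04 = $91.58
Federal tax withheld: $2,289.46 × 0.22 = $503.68
Medicare: $2,480.80 × 0.025 = $62.02
PFL insurance: $2,480.80 × 0.01 = $24.81
Total deductions = $191.34 + $45.79 + $91.58 + $503.68 + $62.02 + $24.81 = $919.22
Net pay = $2,480.80 − $919.22 = $1,561.58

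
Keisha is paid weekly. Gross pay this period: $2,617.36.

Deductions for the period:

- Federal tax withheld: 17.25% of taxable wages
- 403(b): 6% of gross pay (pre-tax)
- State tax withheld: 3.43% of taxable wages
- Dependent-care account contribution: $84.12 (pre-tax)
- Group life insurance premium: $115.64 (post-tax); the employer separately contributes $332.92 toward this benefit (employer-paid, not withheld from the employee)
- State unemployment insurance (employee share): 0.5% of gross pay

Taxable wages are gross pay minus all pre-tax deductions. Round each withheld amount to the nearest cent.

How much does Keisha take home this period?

$1,756.08

403(b): $2,617.36 × 0.06 = $157.04
Dependent-care account contribution: $84.12
Pre-tax total = $157.04 + $84.12 = $241.16
Taxable wages = $2,617.36 − $241.16 = $2,376.20
State tax withheld: $2,376.20 × 0.0343 = $81.50
Federal tax withheld: $2,376.20 × 0.1725 = $409.89
State unemployment insurance (employee share): $2,617.36 × 0.005 = $13.09
Group life insurance premium: $115.64
(Employer's $332.92 toward group life insurance premium is not withheld from the employee.)
Total deductions = $157.04 + $84.12 + $81.50 + $409.89 + $13.09 + $115.64 = $861.28
Net pay = $2,617.36 − $861.28 = $1,756.08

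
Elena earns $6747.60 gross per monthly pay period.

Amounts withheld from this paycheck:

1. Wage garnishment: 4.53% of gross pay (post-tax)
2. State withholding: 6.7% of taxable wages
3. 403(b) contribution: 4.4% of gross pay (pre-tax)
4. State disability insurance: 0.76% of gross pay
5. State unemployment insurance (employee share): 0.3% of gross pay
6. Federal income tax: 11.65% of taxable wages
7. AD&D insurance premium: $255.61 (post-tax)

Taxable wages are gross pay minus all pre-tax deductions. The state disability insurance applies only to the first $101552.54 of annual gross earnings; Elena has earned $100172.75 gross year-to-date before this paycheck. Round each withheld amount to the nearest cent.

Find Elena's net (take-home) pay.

$4674.99

403(b) contribution: $6747.60 × 0.044 = $296.89
Taxable wages = $6747.60 − $296.89 = $6450.71
State withholding: $6450.71 × 0.067 = $432.20
Federal income tax: $6450.71 × 0.1165 = $751.51
State unemployment insurance (employee share): $6747.60 × 0.003 = $20.24
State disability insurance: only $101552.54 − $100172.75 = $1379.79 of this check is subject → $1379.79 × 0.0076 = $10.49
Wage garnishment: $6747.60 × 0.0453 = $305.67
AD&D insurance premium: $255.61
Total deductions = $296.89 + $432.20 + $751.51 + $20.24 + $10.49 + $305.67 + $255.61 = $2072.61
Net pay = $6747.60 − $2072.61 = $4674.99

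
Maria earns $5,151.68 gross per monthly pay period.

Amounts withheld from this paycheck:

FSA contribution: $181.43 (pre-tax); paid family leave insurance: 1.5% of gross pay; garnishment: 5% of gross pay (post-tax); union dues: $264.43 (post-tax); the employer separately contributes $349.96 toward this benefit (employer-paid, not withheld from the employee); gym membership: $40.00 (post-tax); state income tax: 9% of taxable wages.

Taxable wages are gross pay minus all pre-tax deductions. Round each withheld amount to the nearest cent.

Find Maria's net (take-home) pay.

FSA contribution: $181.43
Taxable wages = $5,151.68 − $181.43 = $4,970.25
State income tax: $4,970.25 × 0.09 = $447.32
Paid family leave insurance: $5,151.68 × 0.015 = $77.28
Gym membership: $40.00
Union dues: $264.43
Garnishment: $5,151.68 × 0.05 = $257.58
(Employer's $349.96 toward union dues is not withheld from the employee.)
Total deductions = $181.43 + $447.32 + $77.28 + $40.00 + $264.43 + $257.58 = $1,268.04
Net pay = $5,151.68 − $1,268.04 = $3,883.64

$3,883.64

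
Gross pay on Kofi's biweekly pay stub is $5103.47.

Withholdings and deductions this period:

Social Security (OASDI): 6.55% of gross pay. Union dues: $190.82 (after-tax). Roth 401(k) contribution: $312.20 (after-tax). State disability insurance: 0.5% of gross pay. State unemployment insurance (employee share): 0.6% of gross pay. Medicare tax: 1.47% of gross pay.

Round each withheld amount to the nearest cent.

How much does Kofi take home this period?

State disability insurance: $5103.47 × 0.005 = $25.52
Medicare tax: $5103.47 × 0.0147 = $75.02
State unemployment insurance (employee share): $5103.47 × 0.006 = $30.62
Social Security (OASDI): $5103.47 × 0.0655 = $334.28
Union dues: $190.82
Roth 401(k) contribution: $312.20
Total deductions = $25.52 + $75.02 + $30.62 + $334.28 + $190.82 + $312.20 = $968.46
Net pay = $5103.47 − $968.46 = $4135.01

$4135.01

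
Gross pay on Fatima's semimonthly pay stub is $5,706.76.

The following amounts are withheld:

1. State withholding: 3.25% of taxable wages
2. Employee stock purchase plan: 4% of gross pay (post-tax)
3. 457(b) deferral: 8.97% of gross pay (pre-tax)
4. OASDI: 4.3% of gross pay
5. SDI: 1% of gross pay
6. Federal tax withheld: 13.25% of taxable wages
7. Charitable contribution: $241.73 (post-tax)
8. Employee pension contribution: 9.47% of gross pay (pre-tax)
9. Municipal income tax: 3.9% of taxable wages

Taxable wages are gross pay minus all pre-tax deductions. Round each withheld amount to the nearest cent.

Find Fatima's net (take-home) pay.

$2,932.47

Employee pension contribution: $5,706.76 × 0.0947 = $540.43
457(b) deferral: $5,706.76 × 0.0897 = $511.90
Pre-tax total = $540.43 + $511.90 = $1,052.33
Taxable wages = $5,706.76 − $1,052.33 = $4,654.43
Federal tax withheld: $4,654.43 × 0.1325 = $616.71
State withholding: $4,654.43 × 0.0325 = $151.27
Municipal income tax: $4,654.43 × 0.039 = $181.52
SDI: $5,706.76 × 0.01 = $57.07
OASDI: $5,706.76 × 0.043 = $245.39
Charitable contribution: $241.73
Employee stock purchase plan: $5,706.76 × 0.04 = $228.27
Total deductions = $540.43 + $511.90 + $616.71 + $151.27 + $181.52 + $57.07 + $245.39 + $241.73 + $228.27 = $2,774.29
Net pay = $5,706.76 − $2,774.29 = $2,932.47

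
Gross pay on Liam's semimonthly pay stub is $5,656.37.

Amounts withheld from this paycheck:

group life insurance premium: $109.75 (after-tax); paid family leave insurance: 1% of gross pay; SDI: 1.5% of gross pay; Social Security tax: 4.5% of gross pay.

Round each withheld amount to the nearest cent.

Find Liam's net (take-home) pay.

SDI: $5,656.37 × 0.015 = $84.85
Social Security tax: $5,656.37 × 0.045 = $254.54
Paid family leave insurance: $5,656.37 × 0.01 = $56.56
Group life insurance premium: $109.75
Total deductions = $84.85 + $254.54 + $56.56 + $109.75 = $505.70
Net pay = $5,656.37 − $505.70 = $5,150.67

$5,150.67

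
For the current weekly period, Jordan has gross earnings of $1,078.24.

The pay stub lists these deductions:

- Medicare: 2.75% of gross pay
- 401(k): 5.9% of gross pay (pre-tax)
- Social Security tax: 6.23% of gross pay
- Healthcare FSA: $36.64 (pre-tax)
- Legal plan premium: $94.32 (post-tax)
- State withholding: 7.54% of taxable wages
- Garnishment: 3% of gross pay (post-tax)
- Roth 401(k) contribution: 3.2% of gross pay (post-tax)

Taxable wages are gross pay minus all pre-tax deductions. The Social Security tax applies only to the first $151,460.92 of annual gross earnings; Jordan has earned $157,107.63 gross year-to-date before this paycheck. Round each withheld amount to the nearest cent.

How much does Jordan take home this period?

$713.42

401(k): $1,078.24 × 0.059 = $63.62
Healthcare FSA: $36.64
Pre-tax total = $63.62 + $36.64 = $100.26
Taxable wages = $1,078.24 − $100.26 = $977.98
State withholding: $977.98 × 0.0754 = $73.74
Social Security tax: annual cap $151,460.92 already reached (YTD $157,107.63), so $0.00
Medicare: $1,078.24 × 0.0275 = $29.65
Roth 401(k) contribution: $1,078.24 × 0.032 = $34.50
Legal plan premium: $94.32
Garnishment: $1,078.24 × 0.03 = $32.35
Total deductions = $63.62 + $36.64 + $73.74 + $0.00 + $29.65 + $34.50 + $94.32 + $32.35 = $364.82
Net pay = $1,078.24 − $364.82 = $713.42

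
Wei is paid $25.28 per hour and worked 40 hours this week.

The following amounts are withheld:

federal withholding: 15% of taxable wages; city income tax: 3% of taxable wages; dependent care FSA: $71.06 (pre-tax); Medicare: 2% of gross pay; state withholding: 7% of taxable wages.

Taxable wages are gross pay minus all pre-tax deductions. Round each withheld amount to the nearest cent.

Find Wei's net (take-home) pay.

Gross pay: 40 × $25.28 = $1,011.20
Dependent care FSA: $71.06
Taxable wages = $1,011.20 − $71.06 = $940.14
Federal withholding: $940.14 × 0.15 = $141.02
City income tax: $940.14 × 0.03 = $28.20
State withholding: $940.14 × 0.07 = $65.81
Medicare: $1,011.20 × 0.02 = $20.22
Total deductions = $71.06 + $141.02 + $28.20 + $65.81 + $20.22 = $326.31
Net pay = $1,011.20 − $326.31 = $684.89

$684.89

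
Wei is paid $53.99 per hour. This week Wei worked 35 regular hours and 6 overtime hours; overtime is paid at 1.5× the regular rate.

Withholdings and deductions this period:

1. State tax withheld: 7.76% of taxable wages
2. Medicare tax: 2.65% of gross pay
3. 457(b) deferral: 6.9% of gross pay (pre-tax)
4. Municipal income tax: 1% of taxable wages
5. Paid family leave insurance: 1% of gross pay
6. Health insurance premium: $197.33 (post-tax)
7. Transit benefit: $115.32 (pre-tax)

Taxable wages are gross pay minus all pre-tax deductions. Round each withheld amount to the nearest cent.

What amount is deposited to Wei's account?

$1,628.65

Regular pay: 35 × $53.99 = $1,889.65
Overtime pay: 6 × $53.99 × 1.5 = $485.91
Gross pay = $1,889.65 + $485.91 = $2,375.56
457(b) deferral: $2,375.56 × 0.069 = $163.91
Transit benefit: $115.32
Pre-tax total = $163.91 + $115.32 = $279.23
Taxable wages = $2,375.56 − $279.23 = $2,096.33
State tax withheld: $2,096.33 × 0.0776 = $162.68
Municipal income tax: $2,096.33 × 0.01 = $20.96
Medicare tax: $2,375.56 × 0.0265 = $62.95
Paid family leave insurance: $2,375.56 × 0.01 = $23.76
Health insurance premium: $197.33
Total deductions = $163.91 + $115.32 + $162.68 + $20.96 + $62.95 + $23.76 + $197.33 = $746.91
Net pay = $2,375.56 − $746.91 = $1,628.65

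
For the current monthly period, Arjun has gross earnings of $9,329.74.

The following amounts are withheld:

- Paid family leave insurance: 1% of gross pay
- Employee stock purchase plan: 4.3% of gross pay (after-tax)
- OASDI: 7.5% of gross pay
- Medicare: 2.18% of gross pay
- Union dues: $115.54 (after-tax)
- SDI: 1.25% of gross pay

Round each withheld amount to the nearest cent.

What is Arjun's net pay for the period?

$7,699.98

OASDI: $9,329.74 × 0.075 = $699.73
Medicare: $9,329.74 × 0.0218 = $203.39
Paid family leave insurance: $9,329.74 × 0.01 = $93.30
SDI: $9,329.74 × 0.0125 = $116.62
Employee stock purchase plan: $9,329.74 × 0.043 = $401.18
Union dues: $115.54
Total deductions = $699.73 + $203.39 + $93.30 + $116.62 + $401.18 + $115.54 = $1,629.76
Net pay = $9,329.74 − $1,629.76 = $7,699.98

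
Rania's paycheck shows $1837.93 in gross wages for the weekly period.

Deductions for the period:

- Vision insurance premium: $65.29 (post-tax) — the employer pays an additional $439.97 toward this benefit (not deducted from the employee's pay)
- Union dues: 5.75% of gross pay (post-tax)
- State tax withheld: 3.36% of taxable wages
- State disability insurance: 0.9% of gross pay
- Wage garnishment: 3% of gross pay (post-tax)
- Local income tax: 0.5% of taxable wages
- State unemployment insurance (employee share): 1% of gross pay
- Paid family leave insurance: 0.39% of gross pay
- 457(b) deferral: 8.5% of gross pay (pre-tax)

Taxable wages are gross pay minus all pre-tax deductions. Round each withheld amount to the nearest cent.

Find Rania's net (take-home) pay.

457(b) deferral: $1837.93 × 0.085 = $156.22
Taxable wages = $1837.93 − $156.22 = $1681.71
Local income tax: $1681.71 × 0.005 = $8.41
State tax withheld: $1681.71 × 0.0336 = $56.51
State disability insurance: $1837.93 × 0.009 = $16.54
State unemployment insurance (employee share): $1837.93 × 0.01 = $18.38
Paid family leave insurance: $1837.93 × 0.0039 = $7.17
Wage garnishment: $1837.93 × 0.03 = $55.14
Union dues: $1837.93 × 0.0575 = $105.68
Vision insurance premium: $65.29
(Employer's $439.97 toward vision insurance premium is not withheld from the employee.)
Total deductions = $156.22 + $8.41 + $56.51 + $16.54 + $18.38 + $7.17 + $55.14 + $105.68 + $65.29 = $489.34
Net pay = $1837.93 − $489.34 = $1348.59

$1348.59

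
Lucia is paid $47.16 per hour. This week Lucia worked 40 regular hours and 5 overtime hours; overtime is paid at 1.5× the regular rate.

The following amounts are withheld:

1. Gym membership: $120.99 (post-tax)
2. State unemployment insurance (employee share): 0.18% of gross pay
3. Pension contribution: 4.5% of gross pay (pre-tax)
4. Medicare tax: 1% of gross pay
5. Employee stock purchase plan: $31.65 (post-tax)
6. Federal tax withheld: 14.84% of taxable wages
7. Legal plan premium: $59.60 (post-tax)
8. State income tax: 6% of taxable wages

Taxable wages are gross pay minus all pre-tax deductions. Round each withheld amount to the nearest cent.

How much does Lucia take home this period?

$1454.80

Regular pay: 40 × $47.16 = $1886.40
Overtime pay: 5 × $47.16 × 1.5 = $353.70
Gross pay = $1886.40 + $353.70 = $2240.10
Pension contribution: $2240.10 × 0.045 = $100.80
Taxable wages = $2240.10 − $100.80 = $2139.30
State income tax: $2139.30 × 0.06 = $128.36
Federal tax withheld: $2139.30 × 0.1484 = $317.47
State unemployment insurance (employee share): $2240.10 × 0.0018 = $4.03
Medicare tax: $2240.10 × 0.01 = $22.40
Legal plan premium: $59.60
Employee stock purchase plan: $31.65
Gym membership: $120.99
Total deductions = $100.80 + $128.36 + $317.47 + $4.03 + $22.40 + $59.60 + $31.65 + $120.99 = $785.30
Net pay = $2240.10 − $785.30 = $1454.80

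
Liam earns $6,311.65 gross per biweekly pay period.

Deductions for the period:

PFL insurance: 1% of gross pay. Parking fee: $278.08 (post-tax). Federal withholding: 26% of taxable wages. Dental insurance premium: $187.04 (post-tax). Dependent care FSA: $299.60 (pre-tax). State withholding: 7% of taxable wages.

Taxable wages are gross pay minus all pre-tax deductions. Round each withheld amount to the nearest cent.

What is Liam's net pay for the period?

Dependent care FSA: $299.60
Taxable wages = $6,311.65 − $299.60 = $6,012.05
State withholding: $6,012.05 × 0.07 = $420.84
Federal withholding: $6,012.05 × 0.26 = $1,563.13
PFL insurance: $6,311.65 × 0.01 = $63.12
Dental insurance premium: $187.04
Parking fee: $278.08
Total deductions = $299.60 + $420.84 + $1,563.13 + $63.12 + $187.04 + $278.08 = $2,811.81
Net pay = $6,311.65 − $2,811.81 = $3,499.84

$3,499.84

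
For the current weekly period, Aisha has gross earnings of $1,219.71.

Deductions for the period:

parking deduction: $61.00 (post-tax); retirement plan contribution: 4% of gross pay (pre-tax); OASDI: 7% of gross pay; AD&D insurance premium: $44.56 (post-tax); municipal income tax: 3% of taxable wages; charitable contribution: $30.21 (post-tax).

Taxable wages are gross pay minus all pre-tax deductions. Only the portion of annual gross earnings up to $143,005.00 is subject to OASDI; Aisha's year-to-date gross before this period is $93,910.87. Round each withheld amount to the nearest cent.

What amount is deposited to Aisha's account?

Retirement plan contribution: $1,219.71 × 0.04 = $48.79
Taxable wages = $1,219.71 − $48.79 = $1,170.92
Municipal income tax: $1,170.92 × 0.03 = $35.13
OASDI: cap not yet reached, full $1,219.71 is subject → $1,219.71 × 0.07 = $85.38
AD&D insurance premium: $44.56
Charitable contribution: $30.21
Parking deduction: $61.00
Total deductions = $48.79 + $35.13 + $85.38 + $44.56 + $30.21 + $61.00 = $305.07
Net pay = $1,219.71 − $305.07 = $914.64

$914.64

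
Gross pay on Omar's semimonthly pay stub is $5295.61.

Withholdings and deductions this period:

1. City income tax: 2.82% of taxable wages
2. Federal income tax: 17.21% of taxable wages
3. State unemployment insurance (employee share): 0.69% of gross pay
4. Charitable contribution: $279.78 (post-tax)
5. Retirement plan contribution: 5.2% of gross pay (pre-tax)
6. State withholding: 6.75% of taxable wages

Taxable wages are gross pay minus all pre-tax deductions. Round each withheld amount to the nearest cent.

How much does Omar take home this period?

$3359.50

Retirement plan contribution: $5295.61 × 0.052 = $275.37
Taxable wages = $5295.61 − $275.37 = $5020.24
State withholding: $5020.24 × 0.0675 = $338.87
City income tax: $5020.24 × 0.0282 = $141.57
Federal income tax: $5020.24 × 0.1721 = $863.98
State unemployment insurance (employee share): $5295.61 × 0.0069 = $36.54
Charitable contribution: $279.78
Total deductions = $275.37 + $338.87 + $141.57 + $863.98 + $36.54 + $279.78 = $1936.11
Net pay = $5295.61 − $1936.11 = $3359.50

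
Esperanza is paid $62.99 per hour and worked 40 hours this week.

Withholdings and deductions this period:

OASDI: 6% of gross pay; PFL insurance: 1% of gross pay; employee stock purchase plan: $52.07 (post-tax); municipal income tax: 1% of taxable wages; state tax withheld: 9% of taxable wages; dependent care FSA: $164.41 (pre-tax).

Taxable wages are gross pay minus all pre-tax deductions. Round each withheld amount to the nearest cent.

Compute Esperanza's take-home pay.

Gross pay: 40 × $62.99 = $2,519.60
Dependent care FSA: $164.41
Taxable wages = $2,519.60 − $164.41 = $2,355.19
Municipal income tax: $2,355.19 × 0.01 = $23.55
State tax withheld: $2,355.19 × 0.09 = $211.97
OASDI: $2,519.60 × 0.06 = $151.18
PFL insurance: $2,519.60 × 0.01 = $25.20
Employee stock purchase plan: $52.07
Total deductions = $164.41 + $23.55 + $211.97 + $151.18 + $25.20 + $52.07 = $628.38
Net pay = $2,519.60 − $628.38 = $1,891.22

$1,891.22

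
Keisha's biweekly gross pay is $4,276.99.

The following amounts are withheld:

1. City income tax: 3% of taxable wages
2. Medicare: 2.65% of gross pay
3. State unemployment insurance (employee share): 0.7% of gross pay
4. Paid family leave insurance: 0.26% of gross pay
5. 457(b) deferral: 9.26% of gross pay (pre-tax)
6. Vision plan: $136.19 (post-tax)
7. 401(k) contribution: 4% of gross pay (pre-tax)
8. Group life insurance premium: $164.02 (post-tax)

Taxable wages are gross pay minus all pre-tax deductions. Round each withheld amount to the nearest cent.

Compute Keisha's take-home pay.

401(k) contribution: $4,276.99 × 0.04 = $171.08
457(b) deferral: $4,276.99 × 0.0926 = $396.05
Pre-tax total = $171.08 + $396.05 = $567.13
Taxable wages = $4,276.99 − $567.13 = $3,709.86
City income tax: $3,709.86 × 0.03 = $111.30
Medicare: $4,276.99 × 0.0265 = $113.34
State unemployment insurance (employee share): $4,276.99 × 0.007 = $29.94
Paid family leave insurance: $4,276.99 × 0.0026 = $11.12
Vision plan: $136.19
Group life insurance premium: $164.02
Total deductions = $171.08 + $396.05 + $111.30 + $113.34 + $29.94 + $11.12 + $136.19 + $164.02 = $1,133.04
Net pay = $4,276.99 − $1,133.04 = $3,143.95

$3,143.95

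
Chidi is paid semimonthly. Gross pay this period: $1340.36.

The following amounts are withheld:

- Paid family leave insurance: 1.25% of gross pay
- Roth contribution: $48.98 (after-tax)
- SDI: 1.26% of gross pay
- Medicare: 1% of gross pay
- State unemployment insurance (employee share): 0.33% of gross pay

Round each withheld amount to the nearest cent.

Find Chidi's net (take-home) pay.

Medicare: $1340.36 × 0.01 = $13.40
Paid family leave insurance: $1340.36 × 0.0125 = $16.75
SDI: $1340.36 × 0.0126 = $16.89
State unemployment insurance (employee share): $1340.36 × 0.0033 = $4.42
Roth contribution: $48.98
Total deductions = $13.40 + $16.75 + $16.89 + $4.42 + $48.98 = $100.44
Net pay = $1340.36 − $100.44 = $1239.92

$1239.92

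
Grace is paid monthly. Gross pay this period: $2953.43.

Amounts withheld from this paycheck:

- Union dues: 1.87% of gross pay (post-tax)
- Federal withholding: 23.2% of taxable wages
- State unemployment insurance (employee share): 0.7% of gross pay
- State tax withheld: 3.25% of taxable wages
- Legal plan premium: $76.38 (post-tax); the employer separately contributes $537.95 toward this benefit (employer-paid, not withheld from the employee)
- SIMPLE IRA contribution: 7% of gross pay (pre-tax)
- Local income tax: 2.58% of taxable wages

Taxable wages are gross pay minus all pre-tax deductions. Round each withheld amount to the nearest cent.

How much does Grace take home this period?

SIMPLE IRA contribution: $2953.43 × 0.07 = $206.74
Taxable wages = $2953.43 − $206.74 = $2746.69
State tax withheld: $2746.69 × 0.0325 = $89.27
Local income tax: $2746.69 × 0.0258 = $70.86
Federal withholding: $2746.69 × 0.232 = $637.23
State unemployment insurance (employee share): $2953.43 × 0.007 = $20.67
Union dues: $2953.43 × 0.0187 = $55.23
Legal plan premium: $76.38
(Employer's $537.95 toward legal plan premium is not withheld from the employee.)
Total deductions = $206.74 + $89.27 + $70.86 + $637.23 + $20.67 + $55.23 + $76.38 = $1156.38
Net pay = $2953.43 − $1156.38 = $1797.05

$1797.05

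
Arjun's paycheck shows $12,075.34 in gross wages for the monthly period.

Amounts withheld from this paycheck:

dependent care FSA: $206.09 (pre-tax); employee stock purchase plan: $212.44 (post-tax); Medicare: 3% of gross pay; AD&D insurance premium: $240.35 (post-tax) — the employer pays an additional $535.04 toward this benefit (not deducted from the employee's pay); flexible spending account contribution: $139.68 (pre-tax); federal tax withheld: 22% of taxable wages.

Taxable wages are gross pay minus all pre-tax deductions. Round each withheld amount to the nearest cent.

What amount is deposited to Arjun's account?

$8,334.01

Dependent care FSA: $206.09
Flexible spending account contribution: $139.68
Pre-tax total = $206.09 + $139.68 = $345.77
Taxable wages = $12,075.34 − $345.77 = $11,729.57
Federal tax withheld: $11,729.57 × 0.22 = $2,580.51
Medicare: $12,075.34 × 0.03 = $362.26
Employee stock purchase plan: $212.44
AD&D insurance premium: $240.35
(Employer's $535.04 toward AD&D insurance premium is not withheld from the employee.)
Total deductions = $206.09 + $139.68 + $2,580.51 + $362.26 + $212.44 + $240.35 = $3,741.33
Net pay = $12,075.34 − $3,741.33 = $8,334.01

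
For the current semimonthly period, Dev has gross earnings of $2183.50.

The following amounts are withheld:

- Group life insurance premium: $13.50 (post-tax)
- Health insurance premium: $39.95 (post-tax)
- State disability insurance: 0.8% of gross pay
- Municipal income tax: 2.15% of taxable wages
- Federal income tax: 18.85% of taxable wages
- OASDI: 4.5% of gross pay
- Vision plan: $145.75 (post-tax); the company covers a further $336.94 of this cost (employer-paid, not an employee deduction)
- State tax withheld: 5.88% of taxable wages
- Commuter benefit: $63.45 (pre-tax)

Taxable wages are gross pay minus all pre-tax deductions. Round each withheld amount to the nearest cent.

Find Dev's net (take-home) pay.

Commuter benefit: $63.45
Taxable wages = $2183.50 − $63.45 = $2120.05
Municipal income tax: $2120.05 × 0.0215 = $45.58
State tax withheld: $2120.05 × 0.0588 = $124.66
Federal income tax: $2120.05 × 0.1885 = $399.63
OASDI: $2183.50 × 0.045 = $98.26
State disability insurance: $2183.50 × 0.008 = $17.47
Vision plan: $145.75
Health insurance premium: $39.95
Group life insurance premium: $13.50
(Employer's $336.94 toward vision plan is not withheld from the employee.)
Total deductions = $63.45 + $45.58 + $124.66 + $399.63 + $98.26 + $17.47 + $145.75 + $39.95 + $13.50 = $948.25
Net pay = $2183.50 − $948.25 = $1235.25

$1235.25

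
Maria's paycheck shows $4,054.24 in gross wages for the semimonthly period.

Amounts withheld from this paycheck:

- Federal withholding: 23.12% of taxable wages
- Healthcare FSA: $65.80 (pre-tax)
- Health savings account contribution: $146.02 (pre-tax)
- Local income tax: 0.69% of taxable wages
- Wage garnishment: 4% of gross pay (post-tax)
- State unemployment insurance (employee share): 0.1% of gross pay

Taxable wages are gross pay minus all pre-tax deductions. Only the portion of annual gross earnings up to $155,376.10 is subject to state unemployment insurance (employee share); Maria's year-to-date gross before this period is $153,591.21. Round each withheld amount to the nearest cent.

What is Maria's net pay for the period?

$2,763.59

Health savings account contribution: $146.02
Healthcare FSA: $65.80
Pre-tax total = $146.02 + $65.80 = $211.82
Taxable wages = $4,054.24 − $211.82 = $3,842.42
Local income tax: $3,842.42 × 0.0069 = $26.51
Federal withholding: $3,842.42 × 0.2312 = $888.37
State unemployment insurance (employee share): only $155,376.10 − $153,591.21 = $1,784.89 of this check is subject → $1,784.89 × 0.001 = $1.78
Wage garnishment: $4,054.24 × 0.04 = $162.17
Total deductions = $146.02 + $65.80 + $26.51 + $888.37 + $1.78 + $162.17 = $1,290.65
Net pay = $4,054.24 − $1,290.65 = $2,763.59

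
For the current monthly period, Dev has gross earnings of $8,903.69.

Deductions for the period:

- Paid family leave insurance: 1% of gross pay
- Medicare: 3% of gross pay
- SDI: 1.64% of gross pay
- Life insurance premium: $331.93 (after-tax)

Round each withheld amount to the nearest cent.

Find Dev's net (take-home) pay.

$8,069.59

Paid family leave insurance: $8,903.69 × 0.01 = $89.04
SDI: $8,903.69 × 0.0164 = $146.02
Medicare: $8,903.69 × 0.03 = $267.11
Life insurance premium: $331.93
Total deductions = $89.04 + $146.02 + $267.11 + $331.93 = $834.10
Net pay = $8,903.69 − $834.10 = $8,069.59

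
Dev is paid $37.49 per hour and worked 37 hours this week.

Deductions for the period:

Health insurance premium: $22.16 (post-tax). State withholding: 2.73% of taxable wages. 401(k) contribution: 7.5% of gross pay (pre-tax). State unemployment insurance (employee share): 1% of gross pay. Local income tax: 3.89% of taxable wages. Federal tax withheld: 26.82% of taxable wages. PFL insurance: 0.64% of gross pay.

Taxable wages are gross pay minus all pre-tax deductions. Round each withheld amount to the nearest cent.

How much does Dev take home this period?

Gross pay: 37 × $37.49 = $1387.13
401(k) contribution: $1387.13 × 0.075 = $104.03
Taxable wages = $1387.13 − $104.03 = $1283.10
Federal tax withheld: $1283.10 × 0.2682 = $344.13
State withholding: $1283.10 × 0.0273 = $35.03
Local income tax: $1283.10 × 0.0389 = $49.91
PFL insurance: $1387.13 × 0.0064 = $8.88
State unemployment insurance (employee share): $1387.13 × 0.01 = $13.87
Health insurance premium: $22.16
Total deductions = $104.03 + $344.13 + $35.03 + $49.91 + $8.88 + $13.87 + $22.16 = $578.01
Net pay = $1387.13 − $578.01 = $809.12

$809.12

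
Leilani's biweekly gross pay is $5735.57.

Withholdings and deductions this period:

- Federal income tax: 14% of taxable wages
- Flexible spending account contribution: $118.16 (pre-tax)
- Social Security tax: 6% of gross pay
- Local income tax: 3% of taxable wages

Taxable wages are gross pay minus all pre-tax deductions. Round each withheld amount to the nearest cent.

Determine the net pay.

$4318.32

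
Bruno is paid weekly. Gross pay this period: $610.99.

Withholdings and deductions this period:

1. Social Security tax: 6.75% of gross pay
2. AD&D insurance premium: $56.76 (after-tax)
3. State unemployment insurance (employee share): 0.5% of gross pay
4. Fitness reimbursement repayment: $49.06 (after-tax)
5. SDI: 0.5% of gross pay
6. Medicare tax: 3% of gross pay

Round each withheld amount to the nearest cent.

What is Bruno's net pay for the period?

$439.50

State unemployment insurance (employee share): $610.99 × 0.005 = $3.05
Medicare tax: $610.99 × 0.03 = $18.33
SDI: $610.99 × 0.005 = $3.05
Social Security tax: $610.99 × 0.0675 = $41.24
Fitness reimbursement repayment: $49.06
AD&D insurance premium: $56.76
Total deductions = $3.05 + $18.33 + $3.05 + $41.24 + $49.06 + $56.76 = $171.49
Net pay = $610.99 − $171.49 = $439.50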